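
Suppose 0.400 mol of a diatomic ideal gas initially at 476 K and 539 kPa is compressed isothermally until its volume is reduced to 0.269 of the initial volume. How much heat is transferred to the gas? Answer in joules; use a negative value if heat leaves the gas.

-2080 J

V₁ = nRT₁/P₁ = 0.400×8.314×476/539 = 2.94 L.
Isothermal: T stays 476 K; PV = const ⇒ V₂ = 0.790 L, P₂ = 2000 kPa.
ΔU = 0 (ideal gas, T constant).
W = nRT ln(V₂/V₁) = 0.400×8.314×476×ln(0.269) = -2080 J.
Q = ΔU + W = -2080 J.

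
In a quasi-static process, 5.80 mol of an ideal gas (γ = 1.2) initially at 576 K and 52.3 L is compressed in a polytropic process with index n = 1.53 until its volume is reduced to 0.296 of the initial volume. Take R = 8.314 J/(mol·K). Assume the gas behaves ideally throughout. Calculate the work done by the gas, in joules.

P₁ = nRT₁/V₁ = 5.80×8.314×576/52.3 = 531 kPa.
Polytropic n=1.53: T₂ = T₁(V₁/V₂)^(n−1) = 576×(3.38)^0.53 = 1100 K; P₂ = P₁(V₁/V₂)^n = 3420 kPa.
W = (P₁V₁−P₂V₂)/(n−1) = (531×52.3−3420×15.5)/0.53 = -47500 J.

-47500 J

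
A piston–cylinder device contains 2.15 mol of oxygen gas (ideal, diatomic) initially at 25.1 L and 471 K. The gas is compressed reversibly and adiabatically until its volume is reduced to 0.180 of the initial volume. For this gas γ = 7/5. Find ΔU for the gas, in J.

20700 J

P₁ = nRT₁/V₁ = 2.15×8.314×471/25.1 = 335 kPa.
Adiabatic: TV^(γ−1) = const ⇒ T₂ = 471×(5.56)^0.400 = 935 K; PV^γ = const ⇒ P₂ = 3700 kPa.
For an ideal gas ΔU = nCvΔT with Cv = (5/2)R = 20.8 J/(mol·K).
ΔU = 2.15×20.8×(935−471) = 20700 J.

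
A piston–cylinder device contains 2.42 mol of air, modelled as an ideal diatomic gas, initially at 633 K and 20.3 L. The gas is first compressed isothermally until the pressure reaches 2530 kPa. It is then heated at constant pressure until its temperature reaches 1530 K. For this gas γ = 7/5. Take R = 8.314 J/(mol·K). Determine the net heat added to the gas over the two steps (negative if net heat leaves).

45400 J

P₁ = nRT₁/V₁ = 2.42×8.314×633/20.3 = 627 kPa.
Step 1 — Isothermal: T stays 633 K; PV = const ⇒ V₂ = 5.03 L, P₂ = 2530 kPa.
ΔU = 0 (ideal gas, T constant).
W = nRT ln(V₂/V₁) = 2.42×8.314×633×ln(0.248) = -17800 J.
Q = ΔU + W = -17800 J.
State after step 1: P = 2530 kPa, V = 5.03 L, T = 633 K.
Step 2 — Isobaric: P stays 2530 kPa; V/T = const ⇒ T₂ = 1530 K, V₂ = 12.2 L.
W = PΔV = 2530×(12.2−5.03) kPa·L = 18000 J.
ΔU = nCvΔT = 2.42×20.8×(1530−633) = 45100 J.
Q = ΔU + W = nCpΔT = 63200 J.
Net over both steps: W = 288 J, Q = 45400 J, ΔU = 45100 J.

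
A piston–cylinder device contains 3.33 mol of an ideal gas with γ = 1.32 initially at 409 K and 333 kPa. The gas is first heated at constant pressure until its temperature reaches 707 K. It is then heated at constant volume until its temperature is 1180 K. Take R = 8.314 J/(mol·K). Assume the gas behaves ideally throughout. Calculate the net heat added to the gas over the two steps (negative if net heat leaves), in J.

75000 J

V₁ = nRT₁/P₁ = 3.33×8.314×409/333 = 34.0 L.
Step 1 — Isobaric: P stays 333 kPa; V/T = const ⇒ T₂ = 707 K, V₂ = 58.8 L.
W = PΔV = 333×(58.8−34.0) kPa·L = 8250 J.
ΔU = nCvΔT = 3.33×26.0×(707−409) = 25800 J.
Q = ΔU + W = nCpΔT = 34000 J.
State after step 1: P = 333 kPa, V = 58.8 L, T = 707 K.
Step 2 — Isochoric: V stays 58.8 L; P/T = const ⇒ T₂ = 1180 K, P₂ = 556 kPa.
W = 0 (no volume change).
ΔU = nCvΔT = 3.33×26.0×(1180−707) = 40900 J.
Q = ΔU = 40900 J.
Net over both steps: W = 8250 J, Q = 75000 J, ΔU = 66700 J.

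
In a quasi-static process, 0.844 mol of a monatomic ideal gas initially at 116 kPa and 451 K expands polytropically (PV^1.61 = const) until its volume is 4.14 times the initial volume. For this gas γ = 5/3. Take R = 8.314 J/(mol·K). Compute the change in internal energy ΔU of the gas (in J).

V₁ = nRT₁/P₁ = 0.844×8.314×451/116 = 27.3 L.
Polytropic n=1.61: T₂ = T₁(V₁/V₂)^(n−1) = 451×(0.242)^0.61 = 190 K; P₂ = P₁(V₁/V₂)^n = 11.8 kPa.
For an ideal gas ΔU = nCvΔT with Cv = (3/2)R = 12.5 J/(mol·K).
ΔU = 0.844×12.5×(190−451) = -2750 J.

-2750 J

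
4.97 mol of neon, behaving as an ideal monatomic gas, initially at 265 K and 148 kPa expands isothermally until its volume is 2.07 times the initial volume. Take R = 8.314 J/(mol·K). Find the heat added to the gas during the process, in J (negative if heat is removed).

V₁ = nRT₁/P₁ = 4.97×8.314×265/148 = 74.0 L.
Isothermal: T stays 265 K; PV = const ⇒ V₂ = 153 L, P₂ = 71.5 kPa.
ΔU = 0 (ideal gas, T constant).
W = nRT ln(V₂/V₁) = 4.97×8.314×265×ln(2.07) = 7970 J.
Q = ΔU + W = 7970 J.

7970 J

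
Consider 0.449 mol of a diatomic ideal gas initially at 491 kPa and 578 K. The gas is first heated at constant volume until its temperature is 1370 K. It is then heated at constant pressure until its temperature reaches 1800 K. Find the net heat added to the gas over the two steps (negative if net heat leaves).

13000 J

V₁ = nRT₁/P₁ = 0.449×8.314×578/491 = 4.39 L.
Step 1 — Isochoric: V stays 4.39 L; P/T = const ⇒ T₂ = 1370 K, P₂ = 1160 kPa.
W = 0 (no volume change).
ΔU = nCvΔT = 0.449×20.8×(1370−578) = 7390 J.
Q = ΔU = 7390 J.
State after step 1: P = 1160 kPa, V = 4.39 L, T = 1370 K.
Step 2 — Isobaric: P stays 1160 kPa; V/T = const ⇒ T₂ = 1800 K, V₂ = 5.77 L.
W = PΔV = 1160×(5.77−4.39) kPa·L = 1610 J.
ΔU = nCvΔT = 0.449×20.8×(1800−1370) = 4010 J.
Q = ΔU + W = nCpΔT = 5620 J.
Net over both steps: W = 1610 J, Q = 13000 J, ΔU = 11400 J.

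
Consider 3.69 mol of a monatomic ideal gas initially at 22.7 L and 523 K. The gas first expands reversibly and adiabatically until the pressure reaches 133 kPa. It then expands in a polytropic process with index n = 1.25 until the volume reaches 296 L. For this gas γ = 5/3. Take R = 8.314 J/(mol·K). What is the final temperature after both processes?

181 K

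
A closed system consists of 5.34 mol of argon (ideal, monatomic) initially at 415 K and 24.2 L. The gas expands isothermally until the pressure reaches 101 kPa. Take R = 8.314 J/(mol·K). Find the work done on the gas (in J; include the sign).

P₁ = nRT₁/V₁ = 5.34×8.314×415/24.2 = 761 kPa.
Isothermal: T stays 415 K; PV = const ⇒ V₂ = 182 L, P₂ = 101 kPa.
W = nRT ln(V₂/V₁) = 5.34×8.314×415×ln(7.54) = 37200 J.
Work done on the gas = −W_by = -37200 J.

-37200 J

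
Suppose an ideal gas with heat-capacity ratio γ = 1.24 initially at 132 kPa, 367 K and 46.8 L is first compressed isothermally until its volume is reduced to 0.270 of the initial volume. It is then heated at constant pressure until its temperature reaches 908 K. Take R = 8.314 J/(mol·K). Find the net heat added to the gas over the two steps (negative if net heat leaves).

39000 J

n = P₁V₁/(RT₁) = 132×46.8/(8.314×367) = 2.02 mol.
Step 1 — Isothermal: T stays 367 K; PV = const ⇒ V₂ = 12.6 L, P₂ = 489 kPa.
ΔU = 0 (ideal gas, T constant).
W = nRT ln(V₂/V₁) = 2.02×8.314×367×ln(0.270) = -8090 J.
Q = ΔU + W = -8090 J.
State after step 1: P = 489 kPa, V = 12.6 L, T = 367 K.
Step 2 — Isobaric: P stays 489 kPa; V/T = const ⇒ T₂ = 908 K, V₂ = 31.3 L.
W = PΔV = 489×(31.3−12.6) kPa·L = 9110 J.
ΔU = nCvΔT = 2.02×34.6×(908−367) = 37900 J.
Q = ΔU + W = nCpΔT = 47100 J.
Net over both steps: W = 1020 J, Q = 39000 J, ΔU = 37900 J.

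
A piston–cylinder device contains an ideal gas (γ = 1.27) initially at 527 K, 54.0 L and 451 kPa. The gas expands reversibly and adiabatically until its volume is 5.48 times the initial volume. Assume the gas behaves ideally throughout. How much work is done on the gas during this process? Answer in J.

-33200 J

n = P₁V₁/(RT₁) = 451×54.0/(8.314×527) = 5.56 mol.
Adiabatic: TV^(γ−1) = const ⇒ T₂ = 527×(0.182)^0.270 = 333 K; PV^γ = const ⇒ P₂ = 52.0 kPa.
ΔU = nCvΔT = 5.56×30.8×(333−527) = -33200 J.
Q = 0 for an adiabatic process, so W = −ΔU = 33200 J.
Work done on the gas = −W_by = -33200 J.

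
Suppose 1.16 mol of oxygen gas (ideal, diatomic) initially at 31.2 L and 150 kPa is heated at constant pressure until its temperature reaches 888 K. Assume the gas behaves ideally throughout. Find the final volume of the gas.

57.1 L

T₁ = P₁V₁/(nR) = 150×31.2/(1.16×8.314) = 485 K.
Isobaric: P stays 150 kPa; V/T = const ⇒ T₂ = 888 K, V₂ = 57.1 L.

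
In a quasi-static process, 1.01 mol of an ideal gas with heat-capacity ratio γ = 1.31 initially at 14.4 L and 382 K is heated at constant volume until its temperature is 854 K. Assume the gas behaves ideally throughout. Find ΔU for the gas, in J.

12800 J

P₁ = nRT₁/V₁ = 1.01×8.314×382/14.4 = 223 kPa.
Isochoric: V stays 14.4 L; P/T = const ⇒ T₂ = 854 K, P₂ = 498 kPa.
For an ideal gas ΔU = nCvΔT with Cv = R/(γ−1) = 26.8 J/(mol·K).
ΔU = 1.01×26.8×(854−382) = 12800 J.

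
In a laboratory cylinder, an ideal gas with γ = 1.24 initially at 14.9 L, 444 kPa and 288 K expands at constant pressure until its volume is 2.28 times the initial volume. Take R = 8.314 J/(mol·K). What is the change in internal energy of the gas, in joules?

n = P₁V₁/(RT₁) = 444×14.9/(8.314×288) = 2.76 mol.
Isobaric: P stays 444 kPa; V/T = const ⇒ T₂ = 657 K, V₂ = 34.0 L.
For an ideal gas ΔU = nCvΔT with Cv = R/(γ−1) = 34.6 J/(mol·K).
ΔU = 2.76×34.6×(657−288) = 35300 J.

35300 J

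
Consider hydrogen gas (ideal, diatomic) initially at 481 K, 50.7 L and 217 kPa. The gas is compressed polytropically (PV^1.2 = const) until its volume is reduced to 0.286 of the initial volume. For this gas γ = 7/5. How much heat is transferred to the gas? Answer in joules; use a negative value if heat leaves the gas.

n = P₁V₁/(RT₁) = 217×50.7/(8.314×481) = 2.75 mol.
Polytropic n=1.2: T₂ = T₁(V₁/V₂)^(n−1) = 481×(3.50)^0.20 = 618 K; P₂ = P₁(V₁/V₂)^n = 975 kPa.
W = (P₁V₁−P₂V₂)/(n−1) = (217×50.7−975×14.5)/0.20 = -15600 J.
ΔU = nCvΔT = 2.75×20.8×(618−481) = 7820 J.
Q = ΔU + W = -7820 J.

-7820 J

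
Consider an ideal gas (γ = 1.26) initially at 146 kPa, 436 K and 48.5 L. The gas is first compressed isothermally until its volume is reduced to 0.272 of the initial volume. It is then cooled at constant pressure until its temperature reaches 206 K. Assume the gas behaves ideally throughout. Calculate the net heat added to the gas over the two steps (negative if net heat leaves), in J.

-27300 J

n = P₁V₁/(RT₁) = 146×48.5/(8.314×436) = 1.95 mol.
Step 1 — Isothermal: T stays 436 K; PV = const ⇒ V₂ = 13.2 L, P₂ = 537 kPa.
ΔU = 0 (ideal gas, T constant).
W = nRT ln(V₂/V₁) = 1.95×8.314×436×ln(0.272) = -9220 J.
Q = ΔU + W = -9220 J.
State after step 1: P = 537 kPa, V = 13.2 L, T = 436 K.
Step 2 — Isobaric: P stays 537 kPa; V/T = const ⇒ T₂ = 206 K, V₂ = 6.23 L.
W = PΔV = 537×(6.23−13.2) kPa·L = -3740 J.
ΔU = nCvΔT = 1.95×32.0×(206−436) = -14400 J.
Q = ΔU + W = nCpΔT = -18100 J.
Net over both steps: W = -13000 J, Q = -27300 J, ΔU = -14400 J.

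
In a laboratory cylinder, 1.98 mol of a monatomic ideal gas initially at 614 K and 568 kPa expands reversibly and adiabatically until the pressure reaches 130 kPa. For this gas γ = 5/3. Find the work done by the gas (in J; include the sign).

V₁ = nRT₁/P₁ = 1.98×8.314×614/568 = 17.8 L.
Adiabatic: T₂/T₁ = (P₂/P₁)^((γ−1)/γ) ⇒ T₂ = 614×(0.229)^0.400 = 340 K; V₂ = 43.1 L.
ΔU = nCvΔT = 1.98×12.5×(340−614) = -6760 J.
Q = 0 for an adiabatic process, so W = −ΔU = 6760 J.

6760 J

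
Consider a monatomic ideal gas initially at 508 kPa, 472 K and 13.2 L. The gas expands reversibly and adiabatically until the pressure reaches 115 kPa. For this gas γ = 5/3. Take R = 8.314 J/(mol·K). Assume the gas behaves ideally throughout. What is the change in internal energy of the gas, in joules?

n = P₁V₁/(RT₁) = 508×13.2/(8.314×472) = 1.71 mol.
Adiabatic: T₂/T₁ = (P₂/P₁)^((γ−1)/γ) ⇒ T₂ = 472×(0.226)^0.400 = 261 K; V₂ = 32.2 L.
For an ideal gas ΔU = nCvΔT with Cv = (3/2)R = 12.5 J/(mol·K).
ΔU = 1.71×12.5×(261−472) = -4510 J.

-4510 J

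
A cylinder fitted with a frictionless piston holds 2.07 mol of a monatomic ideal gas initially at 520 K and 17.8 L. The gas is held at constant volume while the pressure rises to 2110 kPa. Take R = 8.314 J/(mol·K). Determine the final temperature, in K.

2180 K

P₁ = nRT₁/V₁ = 2.07×8.314×520/17.8 = 503 kPa.
Isochoric: V stays 17.8 L; P/T = const ⇒ T₂ = 2180 K, P₂ = 2110 kPa.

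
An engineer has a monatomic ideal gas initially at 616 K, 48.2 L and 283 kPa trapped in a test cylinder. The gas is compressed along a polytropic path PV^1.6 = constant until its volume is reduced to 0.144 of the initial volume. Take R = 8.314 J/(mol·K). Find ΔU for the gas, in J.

n = P₁V₁/(RT₁) = 283×48.2/(8.314×616) = 2.66 mol.
Polytropic n=1.6: T₂ = T₁(V₁/V₂)^(n−1) = 616×(6.94)^0.60 = 1970 K; P₂ = P₁(V₁/V₂)^n = 6290 kPa.
For an ideal gas ΔU = nCvΔT with Cv = (3/2)R = 12.5 J/(mol·K).
ΔU = 2.66×12.5×(1970−616) = 45000 J.

45000 J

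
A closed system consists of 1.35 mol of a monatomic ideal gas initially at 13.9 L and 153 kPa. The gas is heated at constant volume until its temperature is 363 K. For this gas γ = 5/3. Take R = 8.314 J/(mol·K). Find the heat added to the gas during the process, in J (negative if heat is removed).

T₁ = P₁V₁/(nR) = 153×13.9/(1.35×8.314) = 189 K.
Isochoric: V stays 13.9 L; P/T = const ⇒ T₂ = 363 K, P₂ = 293 kPa.
W = 0 (no volume change).
ΔU = nCvΔT = 1.35×12.5×(363−189) = 2920 J.
Q = ΔU = 2920 J.

2920 J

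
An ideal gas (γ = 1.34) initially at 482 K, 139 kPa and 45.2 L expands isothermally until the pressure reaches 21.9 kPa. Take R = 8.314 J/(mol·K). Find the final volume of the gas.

287 L

Isothermal: T stays 482 K; PV = const ⇒ V₂ = 287 L, P₂ = 21.9 kPa.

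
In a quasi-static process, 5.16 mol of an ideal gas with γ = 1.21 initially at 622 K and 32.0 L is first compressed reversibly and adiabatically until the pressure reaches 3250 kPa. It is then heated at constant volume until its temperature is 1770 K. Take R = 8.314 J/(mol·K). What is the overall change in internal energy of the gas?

235000 J

P₁ = nRT₁/V₁ = 5.16×8.314×622/32.0 = 834 kPa.
Step 1 — Adiabatic: T₂/T₁ = (P₂/P₁)^((γ−1)/γ) ⇒ T₂ = 622×(3.90)^0.174 = 788 K; V₂ = 10.4 L.
ΔU = nCvΔT = 5.16×39.6×(788−622) = 33800 J.
Q = 0 for an adiabatic process, so W = −ΔU = -33800 J.
State after step 1: P = 3250 kPa, V = 10.4 L, T = 788 K.
Step 2 — Isochoric: V stays 10.4 L; P/T = const ⇒ T₂ = 1770 K, P₂ = 7300 kPa.
W = 0 (no volume change).
ΔU = nCvΔT = 5.16×39.6×(1770−788) = 201000 J.
Q = ΔU = 201000 J.
Net over both steps: W = -33800 J, Q = 201000 J, ΔU = 235000 J.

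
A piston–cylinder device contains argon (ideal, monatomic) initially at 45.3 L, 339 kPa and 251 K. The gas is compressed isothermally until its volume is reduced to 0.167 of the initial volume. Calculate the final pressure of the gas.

Isothermal: T stays 251 K; PV = const ⇒ V₂ = 7.57 L, P₂ = 2030 kPa.

2030 kPa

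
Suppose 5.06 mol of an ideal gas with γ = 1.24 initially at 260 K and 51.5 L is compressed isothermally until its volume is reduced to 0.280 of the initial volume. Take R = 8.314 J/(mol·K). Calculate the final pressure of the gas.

P₁ = nRT₁/V₁ = 5.06×8.314×260/51.5 = 212 kPa.
Isothermal: T stays 260 K; PV = const ⇒ V₂ = 14.4 L, P₂ = 759 kPa.

759 kPa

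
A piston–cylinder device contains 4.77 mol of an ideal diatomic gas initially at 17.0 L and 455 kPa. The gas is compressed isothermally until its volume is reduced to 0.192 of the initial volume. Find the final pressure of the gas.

T₁ = P₁V₁/(nR) = 455×17.0/(4.77×8.314) = 195 K.
Isothermal: T stays 195 K; PV = const ⇒ V₂ = 3.26 L, P₂ = 2370 kPa.

2370 kPa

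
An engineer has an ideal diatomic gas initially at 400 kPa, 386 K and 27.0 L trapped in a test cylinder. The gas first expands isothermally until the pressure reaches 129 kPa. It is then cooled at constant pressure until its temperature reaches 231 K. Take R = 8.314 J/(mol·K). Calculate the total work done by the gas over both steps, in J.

7890 J

n = P₁V₁/(RT₁) = 400×27.0/(8.314×386) = 3.37 mol.
Step 1 — Isothermal: T stays 386 K; PV = const ⇒ V₂ = 83.7 L, P₂ = 129 kPa.
ΔU = 0 (ideal gas, T constant).
W = nRT ln(V₂/V₁) = 3.37×8.314×386×ln(3.10) = 12200 J.
Q = ΔU + W = 12200 J.
State after step 1: P = 129 kPa, V = 83.7 L, T = 386 K.
Step 2 — Isobaric: P stays 129 kPa; V/T = const ⇒ T₂ = 231 K, V₂ = 50.1 L.
W = PΔV = 129×(50.1−83.7) kPa·L = -4340 J.
ΔU = nCvΔT = 3.37×20.8×(231−386) = -10800 J.
Q = ΔU + W = nCpΔT = -15200 J.
Net over both steps: W = 7890 J, Q = -2960 J, ΔU = -10800 J.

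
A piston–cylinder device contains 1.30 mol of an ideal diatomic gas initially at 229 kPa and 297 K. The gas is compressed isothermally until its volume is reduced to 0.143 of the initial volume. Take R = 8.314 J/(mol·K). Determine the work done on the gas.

6240 J

V₁ = nRT₁/P₁ = 1.30×8.314×297/229 = 14.0 L.
Isothermal: T stays 297 K; PV = const ⇒ V₂ = 2.00 L, P₂ = 1600 kPa.
W = nRT ln(V₂/V₁) = 1.30×8.314×297×ln(0.143) = -6240 J.
Work done on the gas = −W_by = 6240 J.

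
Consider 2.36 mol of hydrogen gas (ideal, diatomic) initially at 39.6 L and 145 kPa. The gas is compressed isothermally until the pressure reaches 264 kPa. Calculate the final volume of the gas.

T₁ = P₁V₁/(nR) = 145×39.6/(2.36×8.314) = 293 K.
Isothermal: T stays 293 K; PV = const ⇒ V₂ = 21.8 L, P₂ = 264 kPa.

21.8 L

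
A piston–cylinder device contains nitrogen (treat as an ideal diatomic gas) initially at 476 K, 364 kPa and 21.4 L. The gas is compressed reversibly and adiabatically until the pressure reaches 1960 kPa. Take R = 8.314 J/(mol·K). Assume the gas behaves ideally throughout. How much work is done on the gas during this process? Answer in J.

12000 J

n = P₁V₁/(RT₁) = 364×21.4/(8.314×476) = 1.97 mol.
Adiabatic: T₂/T₁ = (P₂/P₁)^((γ−1)/γ) ⇒ T₂ = 476×(5.38)^0.286 = 770 K; V₂ = 6.43 L.
ΔU = nCvΔT = 1.97×20.8×(770−476) = 12000 J.
Q = 0 for an adiabatic process, so W = −ΔU = -12000 J.
Work done on the gas = −W_by = 12000 J.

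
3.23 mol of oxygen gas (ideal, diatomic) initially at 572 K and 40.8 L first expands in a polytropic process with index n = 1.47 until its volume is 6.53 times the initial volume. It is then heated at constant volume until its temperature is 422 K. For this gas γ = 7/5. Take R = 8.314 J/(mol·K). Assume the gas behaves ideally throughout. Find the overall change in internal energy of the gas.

P₁ = nRT₁/V₁ = 3.23×8.314×572/40.8 = 376 kPa.
Step 1 — Polytropic n=1.47: T₂ = T₁(V₁/V₂)^(n−1) = 572×(0.153)^0.47 = 237 K; P₂ = P₁(V₁/V₂)^n = 23.9 kPa.
W = (P₁V₁−P₂V₂)/(n−1) = (376×40.8−23.9×266)/0.47 = 19200 J.
ΔU = nCvΔT = 3.23×20.8×(237−572) = -22500 J.
Q = ΔU + W = -3350 J.
State after step 1: P = 23.9 kPa, V = 266 L, T = 237 K.
Step 2 — Isochoric: V stays 266 L; P/T = const ⇒ T₂ = 422 K, P₂ = 42.5 kPa.
W = 0 (no volume change).
ΔU = nCvΔT = 3.23×20.8×(422−237) = 12400 J.
Q = ΔU = 12400 J.
Net over both steps: W = 19200 J, Q = 9080 J, ΔU = -10100 J.

-10100 J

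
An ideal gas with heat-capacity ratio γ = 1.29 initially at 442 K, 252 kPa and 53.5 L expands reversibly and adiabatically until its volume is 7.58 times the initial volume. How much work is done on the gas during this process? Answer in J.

-20700 J

n = P₁V₁/(RT₁) = 252×53.5/(8.314×442) = 3.67 mol.
Adiabatic: TV^(γ−1) = const ⇒ T₂ = 442×(0.132)^0.290 = 246 K; PV^γ = const ⇒ P₂ = 18.5 kPa.
ΔU = nCvΔT = 3.67×28.7×(246−442) = -20700 J.
Q = 0 for an adiabatic process, so W = −ΔU = 20700 J.
Work done on the gas = −W_by = -20700 J.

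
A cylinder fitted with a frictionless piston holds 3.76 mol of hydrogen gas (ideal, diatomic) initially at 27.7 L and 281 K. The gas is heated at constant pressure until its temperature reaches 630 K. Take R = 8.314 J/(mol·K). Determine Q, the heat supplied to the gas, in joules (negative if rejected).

38200 J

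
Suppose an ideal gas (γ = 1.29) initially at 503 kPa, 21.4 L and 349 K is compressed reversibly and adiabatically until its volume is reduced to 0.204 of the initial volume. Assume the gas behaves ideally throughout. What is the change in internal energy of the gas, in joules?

n = P₁V₁/(RT₁) = 503×21.4/(8.314×349) = 3.71 mol.
Adiabatic: TV^(γ−1) = const ⇒ T₂ = 349×(4.90)^0.290 = 553 K; PV^γ = const ⇒ P₂ = 3910 kPa.
For an ideal gas ΔU = nCvΔT with Cv = R/(γ−1) = 28.7 J/(mol·K).
ΔU = 3.71×28.7×(553−349) = 21700 J.

21700 J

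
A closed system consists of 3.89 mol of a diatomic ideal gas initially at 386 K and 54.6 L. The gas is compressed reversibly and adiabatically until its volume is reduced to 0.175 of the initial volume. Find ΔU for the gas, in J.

31500 J

P₁ = nRT₁/V₁ = 3.89×8.314×386/54.6 = 229 kPa.
Adiabatic: TV^(γ−1) = const ⇒ T₂ = 386×(5.71)^0.400 = 775 K; PV^γ = const ⇒ P₂ = 2620 kPa.
For an ideal gas ΔU = nCvΔT with Cv = (5/2)R = 20.8 J/(mol·K).
ΔU = 3.89×20.8×(775−386) = 31500 J.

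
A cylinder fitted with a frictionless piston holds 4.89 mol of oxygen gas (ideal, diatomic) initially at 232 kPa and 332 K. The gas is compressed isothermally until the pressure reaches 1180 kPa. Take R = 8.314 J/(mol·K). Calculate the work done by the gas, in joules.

V₁ = nRT₁/P₁ = 4.89×8.314×332/232 = 58.2 L.
Isothermal: T stays 332 K; PV = const ⇒ V₂ = 11.4 L, P₂ = 1180 kPa.
W = nRT ln(V₂/V₁) = 4.89×8.314×332×ln(0.197) = -22000 J.

-22000 J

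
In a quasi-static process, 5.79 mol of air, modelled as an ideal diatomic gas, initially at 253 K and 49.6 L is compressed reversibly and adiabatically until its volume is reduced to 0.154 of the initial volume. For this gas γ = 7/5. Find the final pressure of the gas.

3370 kPa

P₁ = nRT₁/V₁ = 5.79×8.314×253/49.6 = 246 kPa.
Adiabatic: TV^(γ−1) = const ⇒ T₂ = 253×(6.49)^0.400 = 535 K; PV^γ = const ⇒ P₂ = 3370 kPa.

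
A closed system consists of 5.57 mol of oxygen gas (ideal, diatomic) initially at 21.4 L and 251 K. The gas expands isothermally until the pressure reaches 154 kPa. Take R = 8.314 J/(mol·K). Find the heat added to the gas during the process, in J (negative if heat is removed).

14700 J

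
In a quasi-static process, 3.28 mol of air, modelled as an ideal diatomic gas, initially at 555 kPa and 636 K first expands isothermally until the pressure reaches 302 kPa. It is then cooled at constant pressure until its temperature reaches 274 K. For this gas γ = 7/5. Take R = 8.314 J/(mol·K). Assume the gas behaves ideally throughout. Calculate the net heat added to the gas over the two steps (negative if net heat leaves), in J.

-24000 J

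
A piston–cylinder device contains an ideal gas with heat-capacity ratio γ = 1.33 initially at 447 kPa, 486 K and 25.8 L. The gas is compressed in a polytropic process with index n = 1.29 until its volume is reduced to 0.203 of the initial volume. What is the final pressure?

3500 kPa

Polytropic n=1.29: T₂ = T₁(V₁/V₂)^(n−1) = 486×(4.93)^0.29 = 772 K; P₂ = P₁(V₁/V₂)^n = 3500 kPa.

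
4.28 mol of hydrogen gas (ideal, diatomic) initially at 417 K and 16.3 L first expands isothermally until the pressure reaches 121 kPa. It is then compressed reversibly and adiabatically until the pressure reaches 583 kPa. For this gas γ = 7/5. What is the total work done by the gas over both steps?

P₁ = nRT₁/V₁ = 4.28×8.314×417/16.3 = 910 kPa.
Step 1 — Isothermal: T stays 417 K; PV = const ⇒ V₂ = 123 L, P₂ = 121 kPa.
ΔU = 0 (ideal gas, T constant).
W = nRT ln(V₂/V₁) = 4.28×8.314×417×ln(7.52) = 29900 J.
Q = ΔU + W = 29900 J.
State after step 1: P = 121 kPa, V = 123 L, T = 417 K.
Step 2 — Adiabatic: T₂/T₁ = (P₂/P₁)^((γ−1)/γ) ⇒ T₂ = 417×(4.82)^0.286 = 653 K; V₂ = 39.9 L.
ΔU = nCvΔT = 4.28×20.8×(653−417) = 21000 J.
Q = 0 for an adiabatic process, so W = −ΔU = -21000 J.
Net over both steps: W = 8910 J, Q = 29900 J, ΔU = 21000 J.

8910 J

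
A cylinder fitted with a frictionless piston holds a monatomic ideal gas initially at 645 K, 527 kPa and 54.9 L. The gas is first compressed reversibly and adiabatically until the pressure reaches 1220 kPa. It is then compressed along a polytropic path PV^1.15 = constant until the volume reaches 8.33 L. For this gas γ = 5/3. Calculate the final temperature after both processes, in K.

1110 K

n = P₁V₁/(RT₁) = 527×54.9/(8.314×645) = 5.40 mol.
Step 1 — Adiabatic: T₂/T₁ = (P₂/P₁)^((γ−1)/γ) ⇒ T₂ = 645×(2.31)^0.400 = 902 K; V₂ = 33.2 L.
ΔU = nCvΔT = 5.40×12.5×(902−645) = 17300 J.
Q = 0 for an adiabatic process, so W = −ΔU = -17300 J.
State after step 1: P = 1220 kPa, V = 33.2 L, T = 902 K.
Step 2 — Polytropic n=1.15: T₂ = T₁(V₁/V₂)^(n−1) = 902×(3.98)^0.15 = 1110 K; P₂ = P₁(V₁/V₂)^n = 5980 kPa.
W = (P₁V₁−P₂V₂)/(n−1) = (1220×33.2−5980×8.33)/0.15 = -62200 J.
ΔU = nCvΔT = 5.40×12.5×(1110−902) = 14000 J.
Q = ΔU + W = -48200 J.
Net over both steps: W = -79500 J, Q = -48200 J, ΔU = 31300 J.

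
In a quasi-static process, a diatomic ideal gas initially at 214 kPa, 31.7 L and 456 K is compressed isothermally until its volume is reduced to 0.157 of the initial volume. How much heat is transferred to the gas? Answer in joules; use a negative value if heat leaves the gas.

-12600 J

n = P₁V₁/(RT₁) = 214×31.7/(8.314×456) = 1.79 mol.
Isothermal: T stays 456 K; PV = const ⇒ V₂ = 4.98 L, P₂ = 1360 kPa.
ΔU = 0 (ideal gas, T constant).
W = nRT ln(V₂/V₁) = 1.79×8.314×456×ln(0.157) = -12600 J.
Q = ΔU + W = -12600 J.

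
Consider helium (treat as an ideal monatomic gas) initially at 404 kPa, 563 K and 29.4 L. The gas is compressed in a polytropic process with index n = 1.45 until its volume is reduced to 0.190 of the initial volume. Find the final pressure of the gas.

Polytropic n=1.45: T₂ = T₁(V₁/V₂)^(n−1) = 563×(5.26)^0.45 = 1190 K; P₂ = P₁(V₁/V₂)^n = 4490 kPa.

4490 kPa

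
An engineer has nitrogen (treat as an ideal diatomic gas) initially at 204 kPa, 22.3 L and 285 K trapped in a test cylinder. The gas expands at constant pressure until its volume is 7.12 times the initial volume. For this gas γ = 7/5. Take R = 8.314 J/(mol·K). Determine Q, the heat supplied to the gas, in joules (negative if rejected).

97400 J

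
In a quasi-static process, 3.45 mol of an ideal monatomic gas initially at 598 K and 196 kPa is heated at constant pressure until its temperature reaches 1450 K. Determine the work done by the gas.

V₁ = nRT₁/P₁ = 3.45×8.314×598/196 = 87.5 L.
Isobaric: P stays 196 kPa; V/T = const ⇒ T₂ = 1450 K, V₂ = 212 L.
W = PΔV = 196×(212−87.5) kPa·L = 24400 J.

24400 J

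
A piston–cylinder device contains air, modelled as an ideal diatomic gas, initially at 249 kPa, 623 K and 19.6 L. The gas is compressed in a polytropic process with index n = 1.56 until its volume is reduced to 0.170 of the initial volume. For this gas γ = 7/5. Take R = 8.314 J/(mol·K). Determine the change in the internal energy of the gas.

20700 J

n = P₁V₁/(RT₁) = 249×19.6/(8.314×623) = 0.942 mol.
Polytropic n=1.56: T₂ = T₁(V₁/V₂)^(n−1) = 623×(5.88)^0.56 = 1680 K; P₂ = P₁(V₁/V₂)^n = 3950 kPa.
For an ideal gas ΔU = nCvΔT with Cv = (5/2)R = 20.8 J/(mol·K).
ΔU = 0.942×20.8×(1680−623) = 20700 J.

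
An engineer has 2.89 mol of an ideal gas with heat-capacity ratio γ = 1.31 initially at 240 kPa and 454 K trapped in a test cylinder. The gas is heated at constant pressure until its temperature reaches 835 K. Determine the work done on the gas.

V₁ = nRT₁/P₁ = 2.89×8.314×454/240 = 45.5 L.
Isobaric: P stays 240 kPa; V/T = const ⇒ T₂ = 835 K, V₂ = 83.6 L.
W = PΔV = 240×(83.6−45.5) kPa·L = 9150 J.
Work done on the gas = −W_by = -9150 J.

-9150 J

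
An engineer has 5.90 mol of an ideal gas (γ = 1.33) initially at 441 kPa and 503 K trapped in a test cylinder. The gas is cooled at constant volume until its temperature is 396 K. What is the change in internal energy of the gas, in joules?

-15900 J

V₁ = nRT₁/P₁ = 5.90×8.314×503/441 = 55.9 L.
Isochoric: V stays 55.9 L; P/T = const ⇒ T₂ = 396 K, P₂ = 347 kPa.
For an ideal gas ΔU = nCvΔT with Cv = R/(γ−1) = 25.2 J/(mol·K).
ΔU = 5.90×25.2×(396−503) = -15900 J.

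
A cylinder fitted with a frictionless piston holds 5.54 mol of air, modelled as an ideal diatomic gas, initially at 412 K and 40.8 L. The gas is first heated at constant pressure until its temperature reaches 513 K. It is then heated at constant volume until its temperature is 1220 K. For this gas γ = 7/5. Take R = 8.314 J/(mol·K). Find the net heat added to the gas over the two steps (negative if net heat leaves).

P₁ = nRT₁/V₁ = 5.54×8.314×412/40.8 = 465 kPa.
Step 1 — Isobaric: P stays 465 kPa; V/T = const ⇒ T₂ = 513 K, V₂ = 50.8 L.
W = PΔV = 465×(50.8−40.8) kPa·L = 4650 J.
ΔU = nCvΔT = 5.54×20.8×(513−412) = 11600 J.
Q = ΔU + W = nCpΔT = 16300 J.
State after step 1: P = 465 kPa, V = 50.8 L, T = 513 K.
Step 2 — Isochoric: V stays 50.8 L; P/T = const ⇒ T₂ = 1220 K, P₂ = 1110 kPa.
W = 0 (no volume change).
ΔU = nCvΔT = 5.54×20.8×(1220−513) = 81400 J.
Q = ΔU = 81400 J.
Net over both steps: W = 4650 J, Q = 97700 J, ΔU = 93000 J.

97700 J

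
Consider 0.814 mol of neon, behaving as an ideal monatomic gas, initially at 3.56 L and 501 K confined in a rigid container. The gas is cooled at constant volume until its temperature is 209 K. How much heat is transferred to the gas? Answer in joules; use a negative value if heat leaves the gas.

-2960 J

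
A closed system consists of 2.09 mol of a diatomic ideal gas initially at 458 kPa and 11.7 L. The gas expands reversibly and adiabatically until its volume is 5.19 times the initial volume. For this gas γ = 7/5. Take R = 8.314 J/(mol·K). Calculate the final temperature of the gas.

160 K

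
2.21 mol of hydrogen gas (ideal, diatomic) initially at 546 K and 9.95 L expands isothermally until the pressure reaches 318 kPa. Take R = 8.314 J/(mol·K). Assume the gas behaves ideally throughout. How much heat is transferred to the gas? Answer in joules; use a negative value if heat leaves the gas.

11600 J

P₁ = nRT₁/V₁ = 2.21×8.314×546/9.95 = 1010 kPa.
Isothermal: T stays 546 K; PV = const ⇒ V₂ = 31.5 L, P₂ = 318 kPa.
ΔU = 0 (ideal gas, T constant).
W = nRT ln(V₂/V₁) = 2.21×8.314×546×ln(3.17) = 11600 J.
Q = ΔU + W = 11600 J.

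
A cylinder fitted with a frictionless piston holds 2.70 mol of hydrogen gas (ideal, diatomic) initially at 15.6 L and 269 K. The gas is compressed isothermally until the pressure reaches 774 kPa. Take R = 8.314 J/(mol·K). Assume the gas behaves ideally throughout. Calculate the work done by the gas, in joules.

P₁ = nRT₁/V₁ = 2.70×8.314×269/15.6 = 387 kPa.
Isothermal: T stays 269 K; PV = const ⇒ V₂ = 7.80 L, P₂ = 774 kPa.
W = nRT ln(V₂/V₁) = 2.70×8.314×269×ln(0.500) = -4180 J.

-4180 J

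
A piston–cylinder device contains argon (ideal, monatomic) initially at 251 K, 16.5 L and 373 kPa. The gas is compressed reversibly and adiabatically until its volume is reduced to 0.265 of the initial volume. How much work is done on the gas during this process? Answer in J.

13100 J

n = P₁V₁/(RT₁) = 373×16.5/(8.314×251) = 2.95 mol.
Adiabatic: TV^(γ−1) = const ⇒ T₂ = 251×(3.77)^0.667 = 608 K; PV^γ = const ⇒ P₂ = 3410 kPa.
ΔU = nCvΔT = 2.95×12.5×(608−251) = 13100 J.
Q = 0 for an adiabatic process, so W = −ΔU = -13100 J.
Work done on the gas = −W_by = 13100 J.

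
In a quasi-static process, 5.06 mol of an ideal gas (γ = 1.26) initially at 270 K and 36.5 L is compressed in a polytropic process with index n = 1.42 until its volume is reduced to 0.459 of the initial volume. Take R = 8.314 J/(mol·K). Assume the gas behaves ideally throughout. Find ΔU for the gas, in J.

P₁ = nRT₁/V₁ = 5.06×8.314×270/36.5 = 311 kPa.
Polytropic n=1.42: T₂ = T₁(V₁/V₂)^(n−1) = 270×(2.18)^0.42 = 374 K; P₂ = P₁(V₁/V₂)^n = 940 kPa.
For an ideal gas ΔU = nCvΔT with Cv = R/(γ−1) = 32.0 J/(mol·K).
ΔU = 5.06×32.0×(374−270) = 16900 J.

16900 J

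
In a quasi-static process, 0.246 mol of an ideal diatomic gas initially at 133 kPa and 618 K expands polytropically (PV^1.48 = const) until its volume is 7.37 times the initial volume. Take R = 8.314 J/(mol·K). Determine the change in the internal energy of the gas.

V₁ = nRT₁/P₁ = 0.246×8.314×618/133 = 9.50 L.
Polytropic n=1.48: T₂ = T₁(V₁/V₂)^(n−1) = 618×(0.136)^0.48 = 237 K; P₂ = P₁(V₁/V₂)^n = 6.92 kPa.
For an ideal gas ΔU = nCvΔT with Cv = (5/2)R = 20.8 J/(mol·K).
ΔU = 0.246×20.8×(237−618) = -1950 J.

-1950 J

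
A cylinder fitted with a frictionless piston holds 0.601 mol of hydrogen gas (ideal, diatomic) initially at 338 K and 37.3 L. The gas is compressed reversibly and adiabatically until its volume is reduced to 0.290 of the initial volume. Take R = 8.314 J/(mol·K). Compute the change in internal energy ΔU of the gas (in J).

P₁ = nRT₁/V₁ = 0.601×8.314×338/37.3 = 45.3 kPa.
Adiabatic: TV^(γ−1) = const ⇒ T₂ = 338×(3.45)^0.400 = 555 K; PV^γ = const ⇒ P₂ = 256 kPa.
For an ideal gas ΔU = nCvΔT with Cv = (5/2)R = 20.8 J/(mol·K).
ΔU = 0.601×20.8×(555−338) = 2710 J.

2710 J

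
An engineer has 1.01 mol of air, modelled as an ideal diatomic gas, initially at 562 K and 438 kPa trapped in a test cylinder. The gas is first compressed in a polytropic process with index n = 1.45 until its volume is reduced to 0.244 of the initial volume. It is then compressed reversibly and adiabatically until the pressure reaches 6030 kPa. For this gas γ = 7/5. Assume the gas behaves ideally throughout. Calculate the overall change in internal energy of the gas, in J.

V₁ = nRT₁/P₁ = 1.01×8.314×562/438 = 10.8 L.
Step 1 — Polytropic n=1.45: T₂ = T₁(V₁/V₂)^(n−1) = 562×(4.10)^0.45 = 1060 K; P₂ = P₁(V₁/V₂)^n = 3390 kPa.
W = (P₁V₁−P₂V₂)/(n−1) = (438×10.8−3390×2.63)/0.45 = -9300 J.
ΔU = nCvΔT = 1.01×20.8×(1060−562) = 10500 J.
Q = ΔU + W = 1160 J.
State after step 1: P = 3390 kPa, V = 2.63 L, T = 1060 K.
Step 2 — Adiabatic: T₂/T₁ = (P₂/P₁)^((γ−1)/γ) ⇒ T₂ = 1060×(1.78)^0.286 = 1250 K; V₂ = 1.74 L.
ΔU = nCvΔT = 1.01×20.8×(1250−1060) = 3990 J.
Q = 0 for an adiabatic process, so W = −ΔU = -3990 J.
Net over both steps: W = -13300 J, Q = 1160 J, ΔU = 14400 J.

14400 J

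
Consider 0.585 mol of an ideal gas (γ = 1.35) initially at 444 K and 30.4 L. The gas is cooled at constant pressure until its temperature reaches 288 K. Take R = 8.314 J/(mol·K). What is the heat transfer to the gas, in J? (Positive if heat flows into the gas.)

-2930 J

P₁ = nRT₁/V₁ = 0.585×8.314×444/30.4 = 71.0 kPa.
Isobaric: P stays 71.0 kPa; V/T = const ⇒ T₂ = 288 K, V₂ = 19.7 L.
W = PΔV = 71.0×(19.7−30.4) kPa·L = -759 J.
ΔU = nCvΔT = 0.585×23.8×(288−444) = -2170 J.
Q = ΔU + W = nCpΔT = -2930 J.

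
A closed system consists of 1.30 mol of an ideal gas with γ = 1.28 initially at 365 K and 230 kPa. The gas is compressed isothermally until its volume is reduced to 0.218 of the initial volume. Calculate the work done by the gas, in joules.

-6010 J

V₁ = nRT₁/P₁ = 1.30×8.314×365/230 = 17.2 L.
Isothermal: T stays 365 K; PV = const ⇒ V₂ = 3.74 L, P₂ = 1060 kPa.
W = nRT ln(V₂/V₁) = 1.30×8.314×365×ln(0.218) = -6010 J.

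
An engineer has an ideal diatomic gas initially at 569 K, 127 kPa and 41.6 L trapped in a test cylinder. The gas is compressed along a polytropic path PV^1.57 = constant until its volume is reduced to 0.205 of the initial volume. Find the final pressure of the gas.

Polytropic n=1.57: T₂ = T₁(V₁/V₂)^(n−1) = 569×(4.88)^0.57 = 1400 K; P₂ = P₁(V₁/V₂)^n = 1530 kPa.

1530 kPa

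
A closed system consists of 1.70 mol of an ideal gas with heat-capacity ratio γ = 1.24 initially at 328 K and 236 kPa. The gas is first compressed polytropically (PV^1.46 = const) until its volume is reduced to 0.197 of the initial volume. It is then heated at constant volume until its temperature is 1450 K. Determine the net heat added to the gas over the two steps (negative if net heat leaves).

V₁ = nRT₁/P₁ = 1.70×8.314×328/236 = 19.6 L.
Step 1 — Polytropic n=1.46: T₂ = T₁(V₁/V₂)^(n−1) = 328×(5.08)^0.46 = 692 K; P₂ = P₁(V₁/V₂)^n = 2530 kPa.
W = (P₁V₁−P₂V₂)/(n−1) = (236×19.6−2530×3.87)/0.46 = -11200 J.
ΔU = nCvΔT = 1.70×34.6×(692−328) = 21500 J.
Q = ΔU + W = 10300 J.
State after step 1: P = 2530 kPa, V = 3.87 L, T = 692 K.
Step 2 — Isochoric: V stays 3.87 L; P/T = const ⇒ T₂ = 1450 K, P₂ = 5300 kPa.
W = 0 (no volume change).
ΔU = nCvΔT = 1.70×34.6×(1450−692) = 44600 J.
Q = ΔU = 44600 J.
Net over both steps: W = -11200 J, Q = 54900 J, ΔU = 66100 J.

54900 J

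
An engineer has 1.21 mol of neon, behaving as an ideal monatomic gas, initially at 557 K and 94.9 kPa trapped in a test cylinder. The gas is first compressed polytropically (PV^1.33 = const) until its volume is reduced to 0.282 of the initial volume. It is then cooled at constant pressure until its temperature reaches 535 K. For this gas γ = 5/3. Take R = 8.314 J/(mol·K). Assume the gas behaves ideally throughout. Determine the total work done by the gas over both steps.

V₁ = nRT₁/P₁ = 1.21×8.314×557/94.9 = 59.0 L.
Step 1 — Polytropic n=1.33: T₂ = T₁(V₁/V₂)^(n−1) = 557×(3.55)^0.33 = 846 K; P₂ = P₁(V₁/V₂)^n = 511 kPa.
W = (P₁V₁−P₂V₂)/(n−1) = (94.9×59.0−511×16.7)/0.33 = -8800 J.
ΔU = nCvΔT = 1.21×12.5×(846−557) = 4360 J.
Q = ΔU + W = -4450 J.
State after step 1: P = 511 kPa, V = 16.7 L, T = 846 K.
Step 2 — Isobaric: P stays 511 kPa; V/T = const ⇒ T₂ = 535 K, V₂ = 10.5 L.
W = PΔV = 511×(10.5−16.7) kPa·L = -3130 J.
ΔU = nCvΔT = 1.21×12.5×(535−846) = -4690 J.
Q = ΔU + W = nCpΔT = -7820 J.
Net over both steps: W = -11900 J, Q = -12300 J, ΔU = -332 J.

-11900 J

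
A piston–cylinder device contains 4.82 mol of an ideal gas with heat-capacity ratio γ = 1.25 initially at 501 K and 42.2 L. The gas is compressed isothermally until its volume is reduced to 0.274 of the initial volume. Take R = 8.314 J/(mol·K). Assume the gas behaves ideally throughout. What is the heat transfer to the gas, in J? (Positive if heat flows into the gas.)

P₁ = nRT₁/V₁ = 4.82×8.314×501/42.2 = 476 kPa.
Isothermal: T stays 501 K; PV = const ⇒ V₂ = 11.6 L, P₂ = 1740 kPa.
ΔU = 0 (ideal gas, T constant).
W = nRT ln(V₂/V₁) = 4.82×8.314×501×ln(0.274) = -26000 J.
Q = ΔU + W = -26000 J.

-26000 J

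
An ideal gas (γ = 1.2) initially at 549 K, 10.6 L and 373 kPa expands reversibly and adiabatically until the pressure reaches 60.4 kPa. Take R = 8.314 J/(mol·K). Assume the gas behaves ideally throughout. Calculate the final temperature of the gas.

405 K

Adiabatic: T₂/T₁ = (P₂/P₁)^((γ−1)/γ) ⇒ T₂ = 549×(0.162)^0.167 = 405 K; V₂ = 48.3 L.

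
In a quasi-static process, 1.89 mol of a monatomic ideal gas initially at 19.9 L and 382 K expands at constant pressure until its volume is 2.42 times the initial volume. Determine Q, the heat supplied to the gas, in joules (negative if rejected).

P₁ = nRT₁/V₁ = 1.89×8.314×382/19.9 = 302 kPa.
Isobaric: P stays 302 kPa; V/T = const ⇒ T₂ = 924 K, V₂ = 48.2 L.
W = PΔV = 302×(48.2−19.9) kPa·L = 8520 J.
ΔU = nCvΔT = 1.89×12.5×(924−382) = 12800 J.
Q = ΔU + W = nCpΔT = 21300 J.

21300 J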